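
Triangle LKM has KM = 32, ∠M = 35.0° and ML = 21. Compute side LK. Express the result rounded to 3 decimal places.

19.080

By the law of cosines, LK² = KM² + ML² − 2·KM·ML·cos M = 364.06, so LK ≈ 19.08.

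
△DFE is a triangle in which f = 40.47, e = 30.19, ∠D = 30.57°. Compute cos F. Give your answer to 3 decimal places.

By the law of cosines, d² = f² + e² − 2·f·e·cos D = 445.32, so d ≈ 21.102.
Law of cosines again: cos F = (e² + d² − f²)/(2·e·d) ≈ -0.22059, so ∠F ≈ 102.74°.

cos F ≈ -0.221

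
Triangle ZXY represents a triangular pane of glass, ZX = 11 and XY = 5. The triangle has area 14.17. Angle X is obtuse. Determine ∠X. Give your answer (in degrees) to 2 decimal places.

∠X ≈ 148.98°

From area = ½·ZX·XY·sin X, we get sin X = 2·area/(ZX·XY) ≈ 0.51527.
Taking the obtuse solution, ∠X ≈ 148.98°.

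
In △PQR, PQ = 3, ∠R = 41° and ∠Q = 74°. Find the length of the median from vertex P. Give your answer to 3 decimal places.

m_P ≈ 3.141

The third angle is ∠P = 180° − ∠Q − ∠R = 65.00°.
Law of sines: QR = PQ·sin P/sin R ≈ 4.1443.
Law of sines: RP = PQ·sin Q/sin R ≈ 4.3956.
Median from P: ½√(2·RP² + 2·PQ² − QR²) ≈ 3.1412.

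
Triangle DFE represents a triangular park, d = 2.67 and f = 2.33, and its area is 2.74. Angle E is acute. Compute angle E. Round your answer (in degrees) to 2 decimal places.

From area = ½·d·f·sin E, we get sin E = 2·area/(d·f) ≈ 0.88087.
Taking the acute solution, ∠E ≈ 61.75°.

61.75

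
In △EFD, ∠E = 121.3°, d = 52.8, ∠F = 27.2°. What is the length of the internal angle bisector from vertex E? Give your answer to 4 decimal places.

The third angle is ∠D = 180° − ∠E − ∠F = 31.50°.
Law of sines: e = d·sin E/sin D ≈ 86.346.
Law of sines: f = d·sin F/sin D ≈ 46.191.
The bisector from E has length 2·f·d·cos(∠E/2)/(f+d) ≈ 24.152.

t_E ≈ 24.1518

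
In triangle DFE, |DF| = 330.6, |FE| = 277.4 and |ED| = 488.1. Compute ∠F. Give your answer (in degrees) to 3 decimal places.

By the law of cosines, cos F = (|DF|² + |FE|² − |ED|²) / (2·|DF|·|FE|) ≈ -0.28348, so ∠F ≈ 106.47°.

106.468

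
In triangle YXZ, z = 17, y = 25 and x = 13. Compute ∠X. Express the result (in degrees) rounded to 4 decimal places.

∠X ≈ 28.7805°

By the law of cosines, cos X = (z² + y² − x²) / (2·z·y) ≈ 0.87647, so ∠X ≈ 28.78°.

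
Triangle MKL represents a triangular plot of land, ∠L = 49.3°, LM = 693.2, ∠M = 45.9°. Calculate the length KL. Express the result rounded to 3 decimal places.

499.862

The third angle is ∠K = 180° − ∠L − ∠M = 84.80°.
Law of sines: KL = LM·sin M/sin K ≈ 499.86.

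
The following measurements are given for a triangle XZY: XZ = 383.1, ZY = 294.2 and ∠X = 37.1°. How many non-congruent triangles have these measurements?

XZ·sin X = 383.1·sin(37.1°) ≈ 231.1.
Since XZ sin X < ZY < XZ (231.1 < 294.2 < 383.1), two triangles exist.

2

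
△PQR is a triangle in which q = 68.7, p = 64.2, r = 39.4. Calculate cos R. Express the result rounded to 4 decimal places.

0.8263

By the law of cosines, cos R = (p² + q² − r²) / (2·p·q) ≈ 0.82631, so ∠R ≈ 34.28°.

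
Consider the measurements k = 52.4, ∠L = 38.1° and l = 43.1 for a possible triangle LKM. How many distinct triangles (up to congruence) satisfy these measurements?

k·sin L = 52.4·sin(38.1°) ≈ 32.33.
Since k sin L < l < k (32.33 < 43.1 < 52.4), two triangles exist.

2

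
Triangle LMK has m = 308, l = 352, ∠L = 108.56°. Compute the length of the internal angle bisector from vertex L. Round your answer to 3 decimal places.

Law of sines: sin M = m·sin L/l ≈ 0.82949.
Since l ≥ m, only the acute value applies: ∠M ≈ 56.05°.
Then ∠K = 180° − ∠L − ∠M ≈ 15.39°.
Law of sines gives k = l·sin K/sin L ≈ 98.563.
The bisector from L has length 2·m·k·cos(∠L/2)/(m+k) ≈ 87.186.

t_L ≈ 87.186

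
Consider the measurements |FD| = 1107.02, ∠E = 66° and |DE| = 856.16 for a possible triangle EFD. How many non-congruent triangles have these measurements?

1

|DE|·sin E = 856.16·sin(66°) ≈ 782.1.
Since |FD| ≥ |DE|, exactly one triangle exists.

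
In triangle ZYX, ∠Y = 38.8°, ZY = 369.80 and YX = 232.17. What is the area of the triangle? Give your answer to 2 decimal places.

area ≈ 26898.99

Area = ½·ZY·YX·sin Y ≈ 26899.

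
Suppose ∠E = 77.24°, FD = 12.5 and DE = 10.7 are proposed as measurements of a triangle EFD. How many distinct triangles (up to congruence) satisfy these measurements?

1

DE·sin E = 10.7·sin(77.24°) ≈ 10.44.
Since FD ≥ DE, exactly one triangle exists.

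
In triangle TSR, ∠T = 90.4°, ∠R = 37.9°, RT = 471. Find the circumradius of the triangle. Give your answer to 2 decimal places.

300.09

The third angle is ∠S = 180° − ∠R − ∠T = 51.70°.
Law of sines: SR = RT·sin T/sin S ≈ 600.16.
Law of sines: TS = RT·sin R/sin S ≈ 368.68.
Circumradius = RT/(2 sin S) ≈ 300.09.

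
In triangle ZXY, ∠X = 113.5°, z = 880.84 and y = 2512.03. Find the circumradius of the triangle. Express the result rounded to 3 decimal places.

R ≈ 1622.047

By the law of cosines, x² = y² + z² − 2·y·z·cos X = 8.8508e+06, so x ≈ 2975.
Area = ½·y·z·sin X ≈ 1.0146e+06.
Circumradius = x/(2 sin X) ≈ 1622.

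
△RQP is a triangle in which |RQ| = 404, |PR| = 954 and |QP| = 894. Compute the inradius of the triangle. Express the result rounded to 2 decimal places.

Semiperimeter s = (894 + 954 + 404)/2 = 1126.
Heron's formula: area = √(1126·232·172·722) ≈ 1.8011e+05.
Inradius = area/s = 1.8011e+05/1126 ≈ 159.96.

r ≈ 159.96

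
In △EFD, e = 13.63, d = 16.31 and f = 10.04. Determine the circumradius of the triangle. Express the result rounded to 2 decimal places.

R ≈ 8.18

By the law of cosines, cos E = (f² + d² − e²) / (2·f·d) ≈ 0.55279, so ∠E ≈ 56.44°.
Circumradius = e/(2 sin E) ≈ 8.1781.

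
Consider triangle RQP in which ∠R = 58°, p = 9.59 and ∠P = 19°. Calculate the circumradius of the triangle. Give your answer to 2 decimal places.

14.73

The third angle is ∠Q = 180° − ∠P − ∠R = 103.00°.
Law of sines: r = p·sin R/sin P ≈ 24.98.
Law of sines: q = p·sin Q/sin P ≈ 28.701.
Circumradius = p/(2 sin P) ≈ 14.728.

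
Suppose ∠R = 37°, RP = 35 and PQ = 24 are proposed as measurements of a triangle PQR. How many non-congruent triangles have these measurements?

2

RP·sin R = 35·sin(37°) ≈ 21.06.
Since RP sin R < PQ < RP (21.06 < 24 < 35), two triangles exist.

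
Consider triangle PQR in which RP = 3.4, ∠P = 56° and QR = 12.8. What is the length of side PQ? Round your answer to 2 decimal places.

Law of sines: sin Q = RP·sin P/QR ≈ 0.22021.
Since QR ≥ RP, only the acute value applies: ∠Q ≈ 12.72°.
Then ∠R = 180° − ∠P − ∠Q ≈ 111.28°.
Law of sines gives PQ = QR·sin R/sin P ≈ 14.387.

14.39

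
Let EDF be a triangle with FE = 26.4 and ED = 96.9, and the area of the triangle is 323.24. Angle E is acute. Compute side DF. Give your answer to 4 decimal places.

From area = ½·FE·ED·sin E, we get sin E = 2·area/(FE·ED) ≈ 0.25271.
Taking the acute solution, ∠E ≈ 14.64°.
Law of cosines then gives DF ≈ 71.668.

71.6681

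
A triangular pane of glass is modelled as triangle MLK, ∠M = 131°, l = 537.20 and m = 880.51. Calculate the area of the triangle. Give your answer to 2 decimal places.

Law of sines: sin L = l·sin M/m ≈ 0.46045.
Since m ≥ l, only the acute value applies: ∠L ≈ 27.42°.
Then ∠K = 180° − ∠M − ∠L ≈ 21.58°.
Law of sines gives k = m·sin K/sin M ≈ 429.18.
Area = ½·m·l·sin K ≈ 87002.

area ≈ 87001.55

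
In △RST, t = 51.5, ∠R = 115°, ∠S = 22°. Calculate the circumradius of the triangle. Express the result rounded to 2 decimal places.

The third angle is ∠T = 180° − ∠R − ∠S = 43.00°.
Law of sines: r = t·sin R/sin T ≈ 68.438.
Law of sines: s = t·sin S/sin T ≈ 28.288.
Circumradius = t/(2 sin T) ≈ 37.757.

37.76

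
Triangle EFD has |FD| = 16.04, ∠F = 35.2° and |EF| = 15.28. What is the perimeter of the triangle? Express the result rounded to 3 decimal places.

By the law of cosines, |DE|² = |EF|² + |FD|² − 2·|EF|·|FD|·cos F = 90.21, so |DE| ≈ 9.4979.
Semiperimeter s = (16.04+9.4979+15.28)/2 = 20.409.
Perimeter = 16.04 + 9.4979 + 15.28 = 40.818.

40.818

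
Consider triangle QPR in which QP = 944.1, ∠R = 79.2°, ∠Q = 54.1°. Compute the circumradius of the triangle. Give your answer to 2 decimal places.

480.56

The third angle is ∠P = 180° − ∠R − ∠Q = 46.70°.
Law of sines: PR = QP·sin Q/sin R ≈ 778.55.
Law of sines: RQ = QP·sin P/sin R ≈ 699.48.
Circumradius = QP/(2 sin R) ≈ 480.56.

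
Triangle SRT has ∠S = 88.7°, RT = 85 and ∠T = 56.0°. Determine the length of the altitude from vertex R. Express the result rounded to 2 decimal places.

70.47

The third angle is ∠R = 180° − ∠T − ∠S = 35.30°.
Law of sines: TS = RT·sin R/sin S ≈ 49.131.
Law of sines: SR = RT·sin T/sin S ≈ 70.486.
Area = ½·RT·TS·sin T ≈ 1731.1.
The altitude from R has length 2·area/TS ≈ 70.468.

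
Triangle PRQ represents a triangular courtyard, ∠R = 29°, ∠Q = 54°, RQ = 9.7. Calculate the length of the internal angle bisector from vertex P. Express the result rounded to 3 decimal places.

3.926

The third angle is ∠P = 180° − ∠R − ∠Q = 97.00°.
Law of sines: QP = RQ·sin R/sin P ≈ 4.738.
Law of sines: PR = RQ·sin Q/sin P ≈ 7.9064.
The bisector from P has length 2·QP·PR·cos(∠P/2)/(QP+PR) ≈ 3.9262.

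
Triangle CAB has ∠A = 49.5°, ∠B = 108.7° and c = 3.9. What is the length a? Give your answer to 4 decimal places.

7.9856

The third angle is ∠C = 180° − ∠A − ∠B = 21.80°.
Law of sines: a = c·sin A/sin C ≈ 7.9856.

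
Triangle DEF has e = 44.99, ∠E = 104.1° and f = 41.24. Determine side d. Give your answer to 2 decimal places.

10.55

Law of sines: sin F = f·sin E/e ≈ 0.88903.
Since e ≥ f, only the acute value applies: ∠F ≈ 62.75°.
Then ∠D = 180° − ∠E − ∠F ≈ 13.15°.
Law of sines gives d = e·sin D/sin E ≈ 10.552.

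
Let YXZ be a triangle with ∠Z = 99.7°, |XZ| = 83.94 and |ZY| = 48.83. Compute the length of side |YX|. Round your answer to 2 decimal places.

By the law of cosines, |YX|² = |XZ|² + |ZY|² − 2·|XZ|·|ZY|·cos Z = 10811, so |YX| ≈ 103.98.

103.98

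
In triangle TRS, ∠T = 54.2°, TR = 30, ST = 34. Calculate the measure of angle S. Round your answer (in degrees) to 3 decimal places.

∠S ≈ 55.937°

By the law of cosines, RS² = ST² + TR² − 2·ST·TR·cos T = 862.69, so RS ≈ 29.372.
Law of cosines again: cos S = (RS² + ST² − TR²)/(2·RS·ST) ≈ 0.56011, so ∠S ≈ 55.94°.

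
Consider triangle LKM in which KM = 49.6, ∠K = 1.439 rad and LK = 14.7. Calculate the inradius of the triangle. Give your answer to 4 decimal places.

6.3322

By the law of cosines, ML² = LK² + KM² − 2·LK·KM·cos K = 2484.6, so ML ≈ 49.846.
Area = ½·LK·KM·sin K ≈ 361.4.
Semiperimeter s = (49.6+49.846+14.7)/2 = 57.073.
Inradius = area/s = 361.4/57.073 ≈ 6.3322.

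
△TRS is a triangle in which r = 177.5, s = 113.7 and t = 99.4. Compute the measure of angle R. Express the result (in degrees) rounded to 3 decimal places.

By the law of cosines, cos R = (s² + t² − r²) / (2·s·t) ≈ -0.38482, so ∠R ≈ 112.63°.

∠R ≈ 112.632°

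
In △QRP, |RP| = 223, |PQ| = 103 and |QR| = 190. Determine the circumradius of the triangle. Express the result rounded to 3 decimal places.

111.833

By the law of cosines, cos Q = (|PQ|² + |QR|² − |RP|²) / (2·|PQ|·|QR|) ≈ -0.07716, so ∠Q ≈ 94.43°.
Circumradius = |RP|/(2 sin Q) ≈ 111.83.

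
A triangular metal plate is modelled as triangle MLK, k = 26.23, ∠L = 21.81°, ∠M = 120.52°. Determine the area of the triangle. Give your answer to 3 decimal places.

area ≈ 180.165

The third angle is ∠K = 180° − ∠M − ∠L = 37.67°.
Law of sines: m = k·sin M/sin K ≈ 36.975.
Law of sines: l = k·sin L/sin K ≈ 15.947.
Area = ½·k·m·sin L ≈ 180.16.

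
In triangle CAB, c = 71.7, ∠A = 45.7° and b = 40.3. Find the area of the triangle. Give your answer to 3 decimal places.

1034.001

Area = ½·b·c·sin A ≈ 1034.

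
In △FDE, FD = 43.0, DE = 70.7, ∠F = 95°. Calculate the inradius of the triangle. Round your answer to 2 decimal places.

Law of sines: sin E = FD·sin F/DE ≈ 0.60589.
Since DE ≥ FD, only the acute value applies: ∠E ≈ 37.29°.
Then ∠D = 180° − ∠F − ∠E ≈ 47.71°.
Law of sines gives EF = DE·sin D/sin F ≈ 52.498.
Area = ½·DE·FD·sin D ≈ 1124.4.
Semiperimeter s = (70.7+52.498+43)/2 = 83.099.
Inradius = area/s = 1124.4/83.099 ≈ 13.531.

r ≈ 13.53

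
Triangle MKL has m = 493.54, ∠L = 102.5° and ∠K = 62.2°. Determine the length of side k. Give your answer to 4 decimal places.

1654.4929

The third angle is ∠M = 180° − ∠K − ∠L = 15.30°.
Law of sines: k = m·sin K/sin M ≈ 1654.5.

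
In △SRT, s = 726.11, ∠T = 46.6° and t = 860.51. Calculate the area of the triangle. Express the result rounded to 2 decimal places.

Law of sines: sin S = s·sin T/t ≈ 0.61309.
Since t ≥ s, only the acute value applies: ∠S ≈ 37.81°.
Then ∠R = 180° − ∠T − ∠S ≈ 95.59°.
Law of sines gives r = t·sin R/sin T ≈ 1178.7.
Area = ½·t·s·sin R ≈ 3.1093e+05.

area ≈ 310928.63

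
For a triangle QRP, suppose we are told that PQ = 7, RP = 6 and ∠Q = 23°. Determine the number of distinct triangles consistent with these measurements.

2

PQ·sin Q = 7·sin(23°) ≈ 2.735.
Since PQ sin Q < RP < PQ (2.735 < 6 < 7), two triangles exist.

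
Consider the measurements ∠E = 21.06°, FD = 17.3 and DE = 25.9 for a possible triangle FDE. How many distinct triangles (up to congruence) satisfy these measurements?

DE·sin E = 25.9·sin(21.06°) ≈ 9.307.
Since DE sin E < FD < DE (9.307 < 17.3 < 25.9), two triangles exist.

2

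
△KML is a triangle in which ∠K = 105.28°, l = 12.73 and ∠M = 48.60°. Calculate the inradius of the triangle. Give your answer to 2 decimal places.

r ≈ 4.27

The third angle is ∠L = 180° − ∠K − ∠M = 26.12°.
Law of sines: k = l·sin K/sin L ≈ 27.893.
Law of sines: m = l·sin M/sin L ≈ 21.69.
Area = ½·l·k·sin M ≈ 133.17.
Semiperimeter s = (27.893+21.69+12.73)/2 = 31.156.
Inradius = area/s = 133.17/31.156 ≈ 4.2744.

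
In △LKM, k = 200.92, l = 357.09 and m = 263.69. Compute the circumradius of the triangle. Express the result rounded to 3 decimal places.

R ≈ 181.064

By the law of cosines, cos L = (k² + m² − l²) / (2·k·m) ≈ -0.16621, so ∠L ≈ 99.57°.
Circumradius = l/(2 sin L) ≈ 181.06.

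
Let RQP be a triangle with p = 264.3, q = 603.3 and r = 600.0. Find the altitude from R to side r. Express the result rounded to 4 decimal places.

Semiperimeter s = (600 + 603.3 + 264.3)/2 = 733.8.
Heron's formula: area = √(733.8·133.8·130.5·469.5) ≈ 77560.
The altitude from R has length 2·area/r ≈ 258.53.

258.5346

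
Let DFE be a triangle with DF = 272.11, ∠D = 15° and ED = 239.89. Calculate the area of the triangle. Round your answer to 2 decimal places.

Area = ½·ED·DF·sin D ≈ 8447.4.

8447.40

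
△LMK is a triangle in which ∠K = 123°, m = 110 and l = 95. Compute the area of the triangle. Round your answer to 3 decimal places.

Area = ½·l·m·sin K ≈ 4382.1.

area ≈ 4382.054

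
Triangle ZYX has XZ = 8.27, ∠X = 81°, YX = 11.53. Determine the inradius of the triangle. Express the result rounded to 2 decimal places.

By the law of cosines, ZY² = YX² + XZ² − 2·YX·XZ·cos X = 171.5, so ZY ≈ 13.096.
Area = ½·YX·XZ·sin X ≈ 47.09.
Semiperimeter s = (11.53+8.27+13.096)/2 = 16.448.
Inradius = area/s = 47.09/16.448 ≈ 2.863.

2.86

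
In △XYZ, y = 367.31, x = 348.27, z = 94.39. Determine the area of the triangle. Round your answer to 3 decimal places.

Semiperimeter s = (348.27 + 367.31 + 94.39)/2 = 404.98.
Heron's formula: area = √(404.98·56.715·37.675·310.59) ≈ 16394.

16394.278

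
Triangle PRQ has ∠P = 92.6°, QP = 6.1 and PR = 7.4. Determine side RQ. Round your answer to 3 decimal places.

9.801

By the law of cosines, RQ² = QP² + PR² − 2·QP·PR·cos P = 96.065, so RQ ≈ 9.8013.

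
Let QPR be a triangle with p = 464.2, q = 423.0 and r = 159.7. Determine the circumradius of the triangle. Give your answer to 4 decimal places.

By the law of cosines, cos Q = (p² + r² − q²) / (2·p·r) ≈ 0.41855, so ∠Q ≈ 65.26°.
Circumradius = q/(2 sin Q) ≈ 232.88.

232.8800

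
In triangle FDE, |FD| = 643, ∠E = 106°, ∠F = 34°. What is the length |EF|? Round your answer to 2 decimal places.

429.97

The third angle is ∠D = 180° − ∠E − ∠F = 40.00°.
Law of sines: |EF| = |FD|·sin D/sin E ≈ 429.97.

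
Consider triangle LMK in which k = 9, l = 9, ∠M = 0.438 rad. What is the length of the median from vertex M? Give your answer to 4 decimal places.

By the law of cosines, m² = k² + l² − 2·k·l·cos M = 15.293, so m ≈ 3.9106.
Median from M: ½√(2·k² + 2·l² − m²) ≈ 8.785.

8.7850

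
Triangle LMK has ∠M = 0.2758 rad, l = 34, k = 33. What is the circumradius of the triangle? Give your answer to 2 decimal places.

17.01

By the law of cosines, m² = k² + l² − 2·k·l·cos M = 85.806, so m ≈ 9.2632.
Area = ½·k·l·sin M ≈ 152.77.
Circumradius = m/(2 sin M) ≈ 17.008.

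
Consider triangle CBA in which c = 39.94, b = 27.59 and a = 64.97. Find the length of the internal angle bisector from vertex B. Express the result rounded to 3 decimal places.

By the law of cosines, cos B = (a² + c² − b²) / (2·a·c) ≈ 0.97404, so ∠B ≈ 13.08°.
The bisector from B has length 2·a·c·cos(∠B/2)/(a+c) ≈ 49.147.

t_B ≈ 49.147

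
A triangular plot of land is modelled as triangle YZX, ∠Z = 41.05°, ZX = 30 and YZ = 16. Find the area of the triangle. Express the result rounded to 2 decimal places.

area ≈ 157.61

Area = ½·YZ·ZX·sin Z ≈ 157.61.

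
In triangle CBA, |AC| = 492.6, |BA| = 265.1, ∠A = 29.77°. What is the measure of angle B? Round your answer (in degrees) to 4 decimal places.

By the law of cosines, |CB|² = |BA|² + |AC|² − 2·|BA|·|AC|·cos A = 86225, so |CB| ≈ 293.64.
Law of cosines again: cos B = (|CB|² + |BA|² − |AC|²)/(2·|CB|·|BA|) ≈ -0.55336, so ∠B ≈ 123.60°.

∠B ≈ 123.5979°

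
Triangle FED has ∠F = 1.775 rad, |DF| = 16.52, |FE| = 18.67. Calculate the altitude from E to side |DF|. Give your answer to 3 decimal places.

h_E ≈ 18.282

By the law of cosines, |ED|² = |DF|² + |FE|² − 2·|DF|·|FE|·cos F = 746.57, so |ED| ≈ 27.323.
Area = ½·|DF|·|FE|·sin F ≈ 151.01.
The altitude from E has length 2·area/|DF| ≈ 18.282.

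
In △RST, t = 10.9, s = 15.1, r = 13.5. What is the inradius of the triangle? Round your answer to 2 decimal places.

3.61

Semiperimeter p = (13.5 + 15.1 + 10.9)/2 = 19.75.
Heron's formula: area = √(19.75·6.25·4.65·8.85) ≈ 71.272.
Inradius = area/p = 71.272/19.75 ≈ 3.6087.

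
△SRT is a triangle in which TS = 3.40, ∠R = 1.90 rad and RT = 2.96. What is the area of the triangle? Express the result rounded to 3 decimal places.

1.359

Law of sines: sin S = RT·sin R/TS ≈ 0.82384.
Since TS ≥ RT, only the acute value applies: ∠S ≈ 0.968 rad.
Then ∠T = π − ∠R − ∠S ≈ 0.273 rad.
Law of sines gives SR = TS·sin T/sin R ≈ 0.97027.
Area = ½·TS·RT·sin T ≈ 1.3589.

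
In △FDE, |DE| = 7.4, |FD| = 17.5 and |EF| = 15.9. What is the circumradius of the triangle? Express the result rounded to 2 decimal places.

R ≈ 8.75

By the law of cosines, cos F = (|EF|² + |FD|² − |DE|²) / (2·|EF|·|FD|) ≈ 0.90620, so ∠F ≈ 25.01°.
Circumradius = |DE|/(2 sin F) ≈ 8.7501.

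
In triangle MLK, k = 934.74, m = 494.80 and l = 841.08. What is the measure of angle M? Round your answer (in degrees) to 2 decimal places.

∠M ≈ 31.80°

By the law of cosines, cos M = (l² + k² − m²) / (2·l·k) ≈ 0.84987, so ∠M ≈ 31.80°.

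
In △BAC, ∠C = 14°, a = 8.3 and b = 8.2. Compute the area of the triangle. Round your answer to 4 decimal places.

8.2326

Area = ½·b·a·sin C ≈ 8.2326.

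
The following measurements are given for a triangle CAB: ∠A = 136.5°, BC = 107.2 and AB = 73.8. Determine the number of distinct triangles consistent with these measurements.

1

AB·sin A = 73.8·sin(136.5°) ≈ 50.8.
Since ∠A is not acute, a triangle exists only if BC > AB; here BC > AB, so there is exactly one triangle.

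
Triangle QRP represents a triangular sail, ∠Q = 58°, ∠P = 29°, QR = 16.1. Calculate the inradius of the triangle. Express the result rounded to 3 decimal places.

The third angle is ∠R = 180° − ∠P − ∠Q = 93.00°.
Law of sines: RP = QR·sin Q/sin P ≈ 28.163.
Law of sines: PQ = QR·sin R/sin P ≈ 33.163.
Area = ½·QR·RP·sin R ≈ 226.4.
Semiperimeter s = (28.163+33.163+16.1)/2 = 38.713.
Inradius = area/s = 226.4/38.713 ≈ 5.8481.

r ≈ 5.848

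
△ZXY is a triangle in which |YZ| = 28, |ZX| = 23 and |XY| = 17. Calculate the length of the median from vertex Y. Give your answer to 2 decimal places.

20.11

Median from Y: ½√(2·|XY|² + 2·|YZ|² − |ZX|²) ≈ 20.106.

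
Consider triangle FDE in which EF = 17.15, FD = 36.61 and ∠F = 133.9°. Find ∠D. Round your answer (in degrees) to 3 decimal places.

14.294

By the law of cosines, DE² = EF² + FD² − 2·EF·FD·cos F = 2505.1, so DE ≈ 50.051.
Law of cosines again: cos D = (FD² + DE² − EF²)/(2·FD·DE) ≈ 0.96904, so ∠D ≈ 14.29°.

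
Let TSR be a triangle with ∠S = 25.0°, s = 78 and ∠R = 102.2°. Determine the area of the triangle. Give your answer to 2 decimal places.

The third angle is ∠T = 180° − ∠S − ∠R = 52.80°.
Law of sines: t = s·sin T/sin S ≈ 147.01.
Law of sines: r = s·sin R/sin S ≈ 180.4.
Area = ½·s·t·sin R ≈ 5603.9.

5603.93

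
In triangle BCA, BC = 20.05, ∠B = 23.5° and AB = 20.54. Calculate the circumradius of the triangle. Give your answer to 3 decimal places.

10.382

By the law of cosines, CA² = AB² + BC² − 2·AB·BC·cos B = 68.554, so CA ≈ 8.2797.
Area = ½·AB·BC·sin B ≈ 82.108.
Circumradius = CA/(2 sin B) ≈ 10.382.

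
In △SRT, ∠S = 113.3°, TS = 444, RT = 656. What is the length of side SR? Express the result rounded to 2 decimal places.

Law of sines: sin R = TS·sin S/RT ≈ 0.62163.
Since RT ≥ TS, only the acute value applies: ∠R ≈ 38.44°.
Then ∠T = 180° − ∠S − ∠R ≈ 28.26°.
Law of sines gives SR = RT·sin T/sin S ≈ 338.23.

338.23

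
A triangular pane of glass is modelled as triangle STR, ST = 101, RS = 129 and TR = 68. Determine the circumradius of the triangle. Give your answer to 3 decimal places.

By the law of cosines, cos S = (RS² + ST² − TR²) / (2·RS·ST) ≈ 0.85264, so ∠S ≈ 31.50°.
Circumradius = TR/(2 sin S) ≈ 65.071.

65.071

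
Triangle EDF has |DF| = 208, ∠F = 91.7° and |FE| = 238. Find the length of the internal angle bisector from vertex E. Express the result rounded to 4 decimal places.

By the law of cosines, |ED|² = |DF|² + |FE|² − 2·|DF|·|FE|·cos F = 1.0285e+05, so |ED| ≈ 320.69.
Law of cosines again: cos E = (|FE|² + |ED|² − |DF|²)/(2·|FE|·|ED|) ≈ 0.76138, so ∠E ≈ 40.41°.
The bisector from E has length 2·|FE|·|ED|·cos(∠E/2)/(|FE|+|ED|) ≈ 256.41.

t_E ≈ 256.4105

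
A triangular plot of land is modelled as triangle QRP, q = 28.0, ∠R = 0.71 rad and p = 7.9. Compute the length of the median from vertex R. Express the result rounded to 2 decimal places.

17.19

By the law of cosines, r² = p² + q² − 2·p·q·cos R = 510.91, so r ≈ 22.603.
Median from R: ½√(2·p² + 2·q² − r²) ≈ 17.189.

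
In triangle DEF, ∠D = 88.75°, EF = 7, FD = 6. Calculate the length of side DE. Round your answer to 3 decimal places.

Law of sines: sin E = FD·sin D/EF ≈ 0.85694.
Since EF ≥ FD, only the acute value applies: ∠E ≈ 58.97°.
Then ∠F = 180° − ∠D − ∠E ≈ 32.28°.
Law of sines gives DE = EF·sin F/sin D ≈ 3.7388.

3.739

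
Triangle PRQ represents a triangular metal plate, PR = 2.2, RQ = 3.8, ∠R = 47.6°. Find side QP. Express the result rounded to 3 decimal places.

By the law of cosines, QP² = PR² + RQ² − 2·PR·RQ·cos R = 8.0057, so QP ≈ 2.8294.

2.829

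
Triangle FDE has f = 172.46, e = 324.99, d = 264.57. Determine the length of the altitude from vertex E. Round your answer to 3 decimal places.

Semiperimeter s = (172.46 + 264.57 + 324.99)/2 = 381.01.
Heron's formula: area = √(381.01·208.55·116.44·56.02) ≈ 22766.
The altitude from E has length 2·area/e ≈ 140.11.

h_E ≈ 140.106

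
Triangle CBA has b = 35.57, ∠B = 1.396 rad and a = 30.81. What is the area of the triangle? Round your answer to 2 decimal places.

area ≈ 362.93

Law of sines: sin A = a·sin B/b ≈ 0.85298.
Since b ≥ a, only the acute value applies: ∠A ≈ 1.022 rad.
Then ∠C = π − ∠B − ∠A ≈ 0.724 rad.
Law of sines gives c = b·sin C/sin B ≈ 23.924.
Area = ½·b·a·sin C ≈ 362.93.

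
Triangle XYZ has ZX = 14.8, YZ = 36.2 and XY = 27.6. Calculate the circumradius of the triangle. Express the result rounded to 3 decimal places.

19.782

By the law of cosines, cos X = (ZX² + XY² − YZ²) / (2·ZX·XY) ≈ -0.40350, so ∠X ≈ 113.80°.
Circumradius = YZ/(2 sin X) ≈ 19.782.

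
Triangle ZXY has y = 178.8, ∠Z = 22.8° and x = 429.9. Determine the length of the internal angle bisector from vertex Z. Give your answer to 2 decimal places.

t_Z ≈ 247.58

By the law of cosines, z² = x² + y² − 2·x·y·cos Z = 75063, so z ≈ 273.98.
The bisector from Z has length 2·x·y·cos(∠Z/2)/(x+y) ≈ 247.58.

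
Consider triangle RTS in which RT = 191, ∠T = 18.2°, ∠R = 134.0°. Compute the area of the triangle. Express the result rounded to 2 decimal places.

area ≈ 8787.09

The third angle is ∠S = 180° − ∠R − ∠T = 27.80°.
Law of sines: TS = RT·sin R/sin S ≈ 294.59.
Law of sines: SR = RT·sin T/sin S ≈ 127.91.
Area = ½·RT·TS·sin T ≈ 8787.1.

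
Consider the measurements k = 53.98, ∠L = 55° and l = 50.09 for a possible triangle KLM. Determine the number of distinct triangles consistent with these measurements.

k·sin L = 53.98·sin(55°) ≈ 44.22.
Since k sin L < l < k (44.22 < 50.09 < 53.98), two triangles exist.

2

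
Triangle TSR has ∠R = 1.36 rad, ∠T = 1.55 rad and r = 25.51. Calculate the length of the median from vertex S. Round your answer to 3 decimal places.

m_S ≈ 25.623

The third angle is ∠S = π − ∠R − ∠T = 0.232 rad.
Law of sines: t = r·sin T/sin R ≈ 26.082.
Law of sines: s = r·sin S/sin R ≈ 5.9878.
Median from S: ½√(2·r² + 2·t² − s²) ≈ 25.623.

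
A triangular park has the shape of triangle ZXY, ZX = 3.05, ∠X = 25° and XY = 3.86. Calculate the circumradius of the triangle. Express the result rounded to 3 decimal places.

R ≈ 2.002

By the law of cosines, YZ² = ZX² + XY² − 2·ZX·XY·cos X = 2.8622, so YZ ≈ 1.6918.
Area = ½·ZX·XY·sin X ≈ 2.4877.
Circumradius = YZ/(2 sin X) ≈ 2.0016.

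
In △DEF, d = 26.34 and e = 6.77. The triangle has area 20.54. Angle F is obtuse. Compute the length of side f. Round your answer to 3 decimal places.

From area = ½·d·e·sin F, we get sin F = 2·area/(d·e) ≈ 0.23037.
Taking the obtuse solution, ∠F ≈ 166.68°.
Law of cosines then gives f ≈ 32.965.

32.965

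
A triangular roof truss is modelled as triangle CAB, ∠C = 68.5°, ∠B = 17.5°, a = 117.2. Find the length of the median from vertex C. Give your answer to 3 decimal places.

m_C ≈ 67.117

The third angle is ∠A = 180° − ∠B − ∠C = 94.00°.
Law of sines: c = a·sin C/sin A ≈ 109.31.
Law of sines: b = a·sin B/sin A ≈ 35.329.
Median from C: ½√(2·a² + 2·b² − c²) ≈ 67.117.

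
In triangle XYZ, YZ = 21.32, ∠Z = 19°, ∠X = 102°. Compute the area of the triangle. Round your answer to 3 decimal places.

64.841

The third angle is ∠Y = 180° − ∠Z − ∠X = 59.00°.
Law of sines: ZX = YZ·sin Y/sin X ≈ 18.683.
Law of sines: XY = YZ·sin Z/sin X ≈ 7.0962.
Area = ½·YZ·ZX·sin Z ≈ 64.841.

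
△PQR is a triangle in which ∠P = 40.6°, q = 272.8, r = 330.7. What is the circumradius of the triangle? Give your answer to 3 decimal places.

166.189

By the law of cosines, p² = q² + r² − 2·q·r·cos P = 46787, so p ≈ 216.3.
Area = ½·q·r·sin P ≈ 29355.
Circumradius = p/(2 sin P) ≈ 166.19.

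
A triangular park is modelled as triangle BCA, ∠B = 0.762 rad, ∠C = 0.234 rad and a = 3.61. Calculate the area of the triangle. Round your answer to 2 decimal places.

1.24

The third angle is ∠A = π − ∠B − ∠C = 2.146 rad.
Law of sines: b = a·sin B/sin A ≈ 2.9694.
Law of sines: c = a·sin C/sin A ≈ 0.99732.
Area = ½·a·b·sin C ≈ 1.2428.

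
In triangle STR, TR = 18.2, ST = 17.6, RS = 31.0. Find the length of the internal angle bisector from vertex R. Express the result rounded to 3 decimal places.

22.181

By the law of cosines, cos R = (TR² + RS² − ST²) / (2·TR·RS) ≈ 0.87068, so ∠R ≈ 29.46°.
The bisector from R has length 2·TR·RS·cos(∠R/2)/(TR+RS) ≈ 22.181.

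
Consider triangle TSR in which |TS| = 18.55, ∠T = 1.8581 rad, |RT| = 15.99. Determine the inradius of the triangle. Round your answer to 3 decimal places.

By the law of cosines, |SR|² = |RT|² + |TS|² − 2·|RT|·|TS|·cos T = 767.88, so |SR| ≈ 27.711.
Area = ½·|RT|·|TS|·sin T ≈ 142.23.
Semiperimeter s = (27.711+15.99+18.55)/2 = 31.125.
Inradius = area/s = 142.23/31.125 ≈ 4.5695.

4.570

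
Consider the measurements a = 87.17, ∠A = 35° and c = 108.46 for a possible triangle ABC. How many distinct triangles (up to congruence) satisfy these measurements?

2

c·sin A = 108.46·sin(35°) ≈ 62.21.
Since c sin A < a < c (62.21 < 87.17 < 108.46), two triangles exist.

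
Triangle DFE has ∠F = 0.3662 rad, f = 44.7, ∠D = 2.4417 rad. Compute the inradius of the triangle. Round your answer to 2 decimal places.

The third angle is ∠E = π − ∠D − ∠F = 0.3337 rad.
Law of sines: d = f·sin D/sin F ≈ 80.411.
Law of sines: e = f·sin E/sin F ≈ 40.888.
Area = ½·f·d·sin E ≈ 588.64.
Semiperimeter s = (80.411+44.7+40.888)/2 = 83.
Inradius = area/s = 588.64/83 ≈ 7.0921.

r ≈ 7.09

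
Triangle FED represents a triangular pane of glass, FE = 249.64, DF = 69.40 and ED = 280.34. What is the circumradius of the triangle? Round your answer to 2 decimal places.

By the law of cosines, cos F = (DF² + FE² − ED²) / (2·DF·FE) ≈ -0.33056, so ∠F ≈ 109.30°.
Circumradius = ED/(2 sin F) ≈ 148.52.

148.52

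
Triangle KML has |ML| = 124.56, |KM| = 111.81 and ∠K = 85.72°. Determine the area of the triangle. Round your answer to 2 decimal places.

3560.83

Law of sines: sin L = |KM|·sin K/|ML| ≈ 0.89514.
Since |ML| ≥ |KM|, only the acute value applies: ∠L ≈ 63.53°.
Then ∠M = 180° − ∠K − ∠L ≈ 30.75°.
Law of sines gives |LK| = |ML|·sin M/sin K ≈ 63.872.
Area = ½·|ML|·|KM|·sin M ≈ 3560.8.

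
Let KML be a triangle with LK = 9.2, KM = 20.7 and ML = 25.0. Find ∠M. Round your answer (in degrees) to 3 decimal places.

By the law of cosines, cos M = (KM² + ML² − LK²) / (2·KM·ML) ≈ 0.93609, so ∠M ≈ 20.60°.

∠M ≈ 20.596°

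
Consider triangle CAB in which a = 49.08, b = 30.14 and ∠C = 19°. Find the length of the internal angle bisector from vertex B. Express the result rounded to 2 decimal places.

t_B ≈ 30.37

By the law of cosines, c² = a² + b² − 2·a·b·cos C = 519.91, so c ≈ 22.802.
Law of cosines again: cos B = (c² + a² − b²)/(2·c·a) ≈ 0.90266, so ∠B ≈ 25.49°.
The bisector from B has length 2·c·a·cos(∠B/2)/(c+a) ≈ 30.37.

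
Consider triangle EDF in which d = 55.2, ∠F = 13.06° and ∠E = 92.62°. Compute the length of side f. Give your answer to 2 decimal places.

12.96

The third angle is ∠D = 180° − ∠F − ∠E = 74.32°.
Law of sines: f = d·sin F/sin D ≈ 12.956.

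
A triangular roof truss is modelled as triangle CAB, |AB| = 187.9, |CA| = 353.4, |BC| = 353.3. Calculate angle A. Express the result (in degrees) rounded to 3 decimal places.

By the law of cosines, cos A = (|CA|² + |AB|² − |BC|²) / (2·|CA|·|AB|) ≈ 0.26638, so ∠A ≈ 74.55°.

74.551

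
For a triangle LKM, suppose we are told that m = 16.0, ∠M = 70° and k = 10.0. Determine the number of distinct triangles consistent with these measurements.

k·sin M = 10.0·sin(70°) ≈ 9.397.
Since m ≥ k, exactly one triangle exists.

1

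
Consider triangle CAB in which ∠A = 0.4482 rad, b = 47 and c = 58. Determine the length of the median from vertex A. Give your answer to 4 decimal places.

By the law of cosines, a² = b² + c² − 2·b·c·cos A = 659.5, so a ≈ 25.681.
Median from A: ½√(2·b² + 2·c² − a²) ≈ 51.202.

m_A ≈ 51.2018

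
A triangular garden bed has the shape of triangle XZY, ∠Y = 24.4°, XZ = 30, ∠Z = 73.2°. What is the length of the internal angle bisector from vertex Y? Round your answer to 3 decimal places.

The third angle is ∠X = 180° − ∠Z − ∠Y = 82.40°.
Law of sines: ZY = XZ·sin X/sin Y ≈ 71.983.
Law of sines: YX = XZ·sin Z/sin Y ≈ 69.521.
The bisector from Y has length 2·ZY·YX·cos(∠Y/2)/(ZY+YX) ≈ 69.133.

69.133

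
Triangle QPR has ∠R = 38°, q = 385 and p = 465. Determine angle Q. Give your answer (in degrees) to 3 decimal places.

55.712

By the law of cosines, r² = q² + p² − 2·q·p·cos R = 82303, so r ≈ 286.88.
Law of cosines again: cos Q = (p² + r² − q²)/(2·p·r) ≈ 0.56335, so ∠Q ≈ 55.71°.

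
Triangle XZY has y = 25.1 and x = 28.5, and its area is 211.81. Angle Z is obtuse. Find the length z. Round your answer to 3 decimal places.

50.942

From area = ½·y·x·sin Z, we get sin Z = 2·area/(y·x) ≈ 0.59219.
Taking the obtuse solution, ∠Z ≈ 143.69°.
Law of cosines then gives z ≈ 50.942.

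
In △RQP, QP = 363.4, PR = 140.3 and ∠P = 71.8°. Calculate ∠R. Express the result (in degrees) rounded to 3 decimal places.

∠R ≈ 85.561°

By the law of cosines, RQ² = QP² + PR² − 2·QP·PR·cos P = 1.1989e+05, so RQ ≈ 346.26.
Law of cosines again: cos R = (PR² + RQ² − QP²)/(2·PR·RQ) ≈ 0.07739, so ∠R ≈ 85.56°.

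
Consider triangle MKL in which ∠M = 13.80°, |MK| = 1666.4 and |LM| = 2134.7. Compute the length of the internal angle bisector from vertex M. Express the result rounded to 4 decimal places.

By the law of cosines, |KL|² = |LM|² + |MK|² − 2·|LM|·|MK|·cos M = 4.2467e+05, so |KL| ≈ 651.67.
The bisector from M has length 2·|LM|·|MK|·cos(∠M/2)/(|LM|+|MK|) ≈ 1858.1.

t_M ≈ 1858.1463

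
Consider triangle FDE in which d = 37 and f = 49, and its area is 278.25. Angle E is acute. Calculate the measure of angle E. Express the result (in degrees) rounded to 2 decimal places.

17.88

From area = ½·f·d·sin E, we get sin E = 2·area/(f·d) ≈ 0.30695.
Taking the acute solution, ∠E ≈ 17.88°.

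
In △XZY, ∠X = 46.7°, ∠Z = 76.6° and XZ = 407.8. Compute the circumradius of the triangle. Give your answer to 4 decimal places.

The third angle is ∠Y = 180° − ∠X − ∠Z = 56.70°.
Law of sines: ZY = XZ·sin X/sin Y ≈ 355.09.
Law of sines: YX = XZ·sin Z/sin Y ≈ 474.63.
Circumradius = XZ/(2 sin Y) ≈ 243.96.

243.9557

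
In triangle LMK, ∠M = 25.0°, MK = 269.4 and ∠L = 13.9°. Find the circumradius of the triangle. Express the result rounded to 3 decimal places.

The third angle is ∠K = 180° − ∠L − ∠M = 141.10°.
Law of sines: KL = MK·sin M/sin L ≈ 473.94.
Law of sines: LM = MK·sin K/sin L ≈ 704.22.
Circumradius = MK/(2 sin L) ≈ 560.72.

560.717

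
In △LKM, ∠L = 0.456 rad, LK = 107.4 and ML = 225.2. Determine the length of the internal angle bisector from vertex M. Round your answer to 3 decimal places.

167.870

By the law of cosines, KM² = ML² + LK² − 2·ML·LK·cos L = 18820, so KM ≈ 137.18.
Law of cosines again: cos M = (KM² + ML² − LK²)/(2·KM·ML) ≈ 0.93869, so ∠M ≈ 0.352 rad.
The bisector from M has length 2·KM·ML·cos(∠M/2)/(KM+ML) ≈ 167.87.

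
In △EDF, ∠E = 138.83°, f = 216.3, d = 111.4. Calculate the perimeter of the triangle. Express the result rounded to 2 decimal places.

636.69

By the law of cosines, e² = d² + f² − 2·d·f·cos E = 95472, so e ≈ 308.99.
Semiperimeter s = (308.99+111.4+216.3)/2 = 318.34.
Perimeter = 308.99 + 111.4 + 216.3 = 636.69.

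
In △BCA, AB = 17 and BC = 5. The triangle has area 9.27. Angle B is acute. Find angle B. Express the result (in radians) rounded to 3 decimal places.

0.220

From area = ½·AB·BC·sin B, we get sin B = 2·area/(AB·BC) ≈ 0.21812.
Taking the acute solution, ∠B ≈ 0.220 rad.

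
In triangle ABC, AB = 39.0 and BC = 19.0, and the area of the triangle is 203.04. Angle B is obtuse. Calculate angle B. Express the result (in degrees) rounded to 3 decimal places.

146.769

From area = ½·AB·BC·sin B, we get sin B = 2·area/(AB·BC) ≈ 0.54802.
Taking the obtuse solution, ∠B ≈ 146.77°.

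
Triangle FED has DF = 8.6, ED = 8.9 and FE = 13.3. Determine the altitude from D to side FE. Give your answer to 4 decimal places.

5.6854

Semiperimeter s = (8.9 + 8.6 + 13.3)/2 = 15.4.
Heron's formula: area = √(15.4·6.5·6.8·2.1) ≈ 37.808.
The altitude from D has length 2·area/FE ≈ 5.6854.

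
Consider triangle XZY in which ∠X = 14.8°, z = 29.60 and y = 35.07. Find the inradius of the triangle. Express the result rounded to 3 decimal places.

By the law of cosines, x² = z² + y² − 2·z·y·cos X = 98.8, so x ≈ 9.9398.
Area = ½·z·y·sin X ≈ 132.59.
Semiperimeter s = (9.9398+29.6+35.07)/2 = 37.305.
Inradius = area/s = 132.59/37.305 ≈ 3.5541.

r ≈ 3.554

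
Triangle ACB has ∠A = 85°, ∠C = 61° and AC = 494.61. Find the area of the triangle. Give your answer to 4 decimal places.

190588.9086

The third angle is ∠B = 180° − ∠A − ∠C = 34.00°.
Law of sines: CB = AC·sin A/sin B ≈ 881.14.
Law of sines: BA = AC·sin C/sin B ≈ 773.61.
Area = ½·AC·CB·sin C ≈ 1.9059e+05.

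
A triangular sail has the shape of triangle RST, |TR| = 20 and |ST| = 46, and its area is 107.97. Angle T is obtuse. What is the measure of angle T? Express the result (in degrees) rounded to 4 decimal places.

From area = ½·|ST|·|TR|·sin T, we get sin T = 2·area/(|ST|·|TR|) ≈ 0.23472.
Taking the obtuse solution, ∠T ≈ 166.43°.

166.4250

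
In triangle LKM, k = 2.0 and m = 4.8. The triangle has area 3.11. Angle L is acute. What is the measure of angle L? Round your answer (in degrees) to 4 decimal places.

From area = ½·k·m·sin L, we get sin L = 2·area/(k·m) ≈ 0.64792.
Taking the acute solution, ∠L ≈ 40.38°.

40.3847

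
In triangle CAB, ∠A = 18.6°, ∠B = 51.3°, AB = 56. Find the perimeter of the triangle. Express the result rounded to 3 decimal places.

perimeter ≈ 121.559

The third angle is ∠C = 180° − ∠A − ∠B = 110.10°.
Law of sines: BC = AB·sin A/sin C ≈ 19.02.
Law of sines: CA = AB·sin B/sin C ≈ 46.539.
Semiperimeter s = (56+19.02+46.539)/2 = 60.779.
Perimeter = 56 + 19.02 + 46.539 = 121.56.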